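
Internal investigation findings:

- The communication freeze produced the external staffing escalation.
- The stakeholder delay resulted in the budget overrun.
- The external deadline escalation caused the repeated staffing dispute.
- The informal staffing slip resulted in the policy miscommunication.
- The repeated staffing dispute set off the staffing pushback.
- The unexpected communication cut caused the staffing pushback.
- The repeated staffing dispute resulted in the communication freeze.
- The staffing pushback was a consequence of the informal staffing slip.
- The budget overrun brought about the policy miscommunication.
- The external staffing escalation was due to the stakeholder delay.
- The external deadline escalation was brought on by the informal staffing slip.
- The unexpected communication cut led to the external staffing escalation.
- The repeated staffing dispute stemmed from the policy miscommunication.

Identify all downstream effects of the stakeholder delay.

the budget overrun, the communication freeze, the external staffing escalation, the policy miscommunication, the repeated staffing dispute, the staffing pushback

Direct effects: the budget overrun, the external staffing escalation.
2 steps out: the policy miscommunication.
3 steps out: the repeated staffing dispute.
4 steps out: the staffing pushback, the communication freeze.
Not reachable from it: the unexpected communication cut, the informal staffing slip, the external deadline escalation.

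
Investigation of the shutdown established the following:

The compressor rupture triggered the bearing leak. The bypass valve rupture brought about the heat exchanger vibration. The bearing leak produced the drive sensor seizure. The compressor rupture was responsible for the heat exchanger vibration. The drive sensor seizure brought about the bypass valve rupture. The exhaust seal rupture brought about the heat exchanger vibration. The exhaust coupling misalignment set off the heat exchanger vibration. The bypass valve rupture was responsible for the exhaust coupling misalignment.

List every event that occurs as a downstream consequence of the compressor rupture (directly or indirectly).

Direct effects: the bearing leak, the heat exchanger vibration.
2 steps out: the drive sensor seizure.
3 steps out: the bypass valve rupture.
4 steps out: the exhaust coupling misalignment.
Not reachable from it: the exhaust seal rupture.

the bearing leak, the bypass valve rupture, the drive sensor seizure, the exhaust coupling misalignment, the heat exchanger vibration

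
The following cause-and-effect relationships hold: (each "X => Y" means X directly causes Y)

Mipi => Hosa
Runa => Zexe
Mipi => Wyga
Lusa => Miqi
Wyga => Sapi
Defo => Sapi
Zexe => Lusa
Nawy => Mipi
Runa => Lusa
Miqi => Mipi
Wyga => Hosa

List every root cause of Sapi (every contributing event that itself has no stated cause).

Defo, Nawy, Runa

Tracing upstream from Sapi: Sapi ← Wyga ← Mipi ← Miqi ← Lusa ← Runa.
A separate upstream branch: Sapi ← Wyga ← Mipi ← Nawy.
A separate upstream branch: Sapi ← Defo.
Each of those chain origins has no stated cause.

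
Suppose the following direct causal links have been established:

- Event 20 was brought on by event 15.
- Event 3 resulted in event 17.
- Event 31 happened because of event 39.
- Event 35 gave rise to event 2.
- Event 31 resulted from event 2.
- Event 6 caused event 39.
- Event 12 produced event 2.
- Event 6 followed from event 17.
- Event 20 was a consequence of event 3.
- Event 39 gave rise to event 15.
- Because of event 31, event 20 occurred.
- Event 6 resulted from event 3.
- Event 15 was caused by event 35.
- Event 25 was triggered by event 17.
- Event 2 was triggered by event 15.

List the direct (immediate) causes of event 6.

event 17, event 3 → event 6 with nothing further upstream stated.

event 17, event 3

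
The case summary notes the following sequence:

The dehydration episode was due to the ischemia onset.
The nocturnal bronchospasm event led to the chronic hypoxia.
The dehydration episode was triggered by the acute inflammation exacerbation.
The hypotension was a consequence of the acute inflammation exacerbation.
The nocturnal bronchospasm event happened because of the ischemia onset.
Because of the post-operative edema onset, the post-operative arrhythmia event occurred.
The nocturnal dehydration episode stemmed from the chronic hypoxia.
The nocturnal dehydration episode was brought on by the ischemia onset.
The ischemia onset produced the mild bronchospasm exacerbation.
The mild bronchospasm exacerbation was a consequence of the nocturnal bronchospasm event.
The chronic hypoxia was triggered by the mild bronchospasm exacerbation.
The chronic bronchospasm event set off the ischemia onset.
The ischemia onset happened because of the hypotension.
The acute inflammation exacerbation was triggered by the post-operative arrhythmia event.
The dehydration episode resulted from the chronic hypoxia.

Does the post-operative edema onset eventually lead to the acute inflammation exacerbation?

There is a causal chain: the post-operative edema onset → the post-operative arrhythmia event → the acute inflammation exacerbation.

Yes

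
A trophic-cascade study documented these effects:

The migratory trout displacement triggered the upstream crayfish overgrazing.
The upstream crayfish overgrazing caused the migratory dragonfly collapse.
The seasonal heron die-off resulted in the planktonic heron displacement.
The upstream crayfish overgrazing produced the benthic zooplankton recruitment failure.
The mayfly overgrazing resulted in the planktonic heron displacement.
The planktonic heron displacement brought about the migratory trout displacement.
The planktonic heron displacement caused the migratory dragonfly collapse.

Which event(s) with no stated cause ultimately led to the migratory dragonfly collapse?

Tracing upstream from the migratory dragonfly collapse: the migratory dragonfly collapse ← the planktonic heron displacement ← the seasonal heron die-off.
A separate upstream branch: the migratory dragonfly collapse ← the planktonic heron displacement ← the mayfly overgrazing.
Each of those chain origins has no stated cause.

the mayfly overgrazing, the seasonal heron die-off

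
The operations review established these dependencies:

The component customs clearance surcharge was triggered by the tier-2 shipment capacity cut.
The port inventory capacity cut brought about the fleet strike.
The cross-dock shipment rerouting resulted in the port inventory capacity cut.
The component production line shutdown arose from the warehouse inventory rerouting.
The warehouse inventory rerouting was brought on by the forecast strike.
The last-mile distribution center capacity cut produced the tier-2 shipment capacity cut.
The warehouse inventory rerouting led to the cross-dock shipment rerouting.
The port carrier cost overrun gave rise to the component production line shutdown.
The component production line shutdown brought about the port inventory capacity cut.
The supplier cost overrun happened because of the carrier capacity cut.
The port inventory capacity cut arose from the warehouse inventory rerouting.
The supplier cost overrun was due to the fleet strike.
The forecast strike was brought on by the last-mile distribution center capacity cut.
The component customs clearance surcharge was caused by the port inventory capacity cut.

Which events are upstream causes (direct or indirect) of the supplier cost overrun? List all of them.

the carrier capacity cut, the component production line shutdown, the cross-dock shipment rerouting, the fleet strike, the forecast strike, the last-mile distribution center capacity cut, the port carrier cost overrun, the port inventory capacity cut, the warehouse inventory rerouting

Immediate causes of the supplier cost overrun: the carrier capacity cut, the fleet strike.
Further upstream: the port carrier cost overrun, the last-mile distribution center capacity cut, the forecast strike, the warehouse inventory rerouting, the component production line shutdown, the cross-dock shipment rerouting, the port inventory capacity cut.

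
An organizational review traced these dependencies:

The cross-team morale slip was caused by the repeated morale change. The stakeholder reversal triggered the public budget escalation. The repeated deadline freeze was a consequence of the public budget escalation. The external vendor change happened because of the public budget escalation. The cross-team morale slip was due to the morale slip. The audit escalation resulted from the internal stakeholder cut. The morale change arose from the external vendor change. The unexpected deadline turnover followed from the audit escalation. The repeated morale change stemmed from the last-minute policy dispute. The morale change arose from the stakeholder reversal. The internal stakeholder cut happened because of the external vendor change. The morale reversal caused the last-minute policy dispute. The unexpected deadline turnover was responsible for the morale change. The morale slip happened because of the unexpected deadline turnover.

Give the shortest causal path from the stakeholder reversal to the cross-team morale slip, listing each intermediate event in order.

the stakeholder reversal → the public budget escalation
the public budget escalation → the external vendor change
the external vendor change → the internal stakeholder cut
the internal stakeholder cut → the audit escalation
the audit escalation → the unexpected deadline turnover
the unexpected deadline turnover → the morale slip
the morale slip → the cross-team morale slip
Length: 7 steps.

the stakeholder reversal → the public budget escalation → the external vendor change → the internal stakeholder cut → the audit escalation → the unexpected deadline turnover → the morale slip → the cross-team morale slip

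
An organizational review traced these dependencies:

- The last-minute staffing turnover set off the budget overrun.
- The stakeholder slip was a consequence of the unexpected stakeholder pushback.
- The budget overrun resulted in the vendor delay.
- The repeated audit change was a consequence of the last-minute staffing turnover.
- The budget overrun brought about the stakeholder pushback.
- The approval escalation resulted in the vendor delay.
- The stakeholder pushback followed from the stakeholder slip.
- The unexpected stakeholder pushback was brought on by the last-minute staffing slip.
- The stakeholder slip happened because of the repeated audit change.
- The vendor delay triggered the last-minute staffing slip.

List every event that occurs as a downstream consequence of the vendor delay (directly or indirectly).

Direct effects: the last-minute staffing slip.
2 steps out: the unexpected stakeholder pushback.
3 steps out: the stakeholder slip.
4 steps out: the stakeholder pushback.
Not reachable from it: the last-minute staffing turnover, the repeated audit change, the budget overrun, the approval escalation.

the last-minute staffing slip, the stakeholder pushback, the stakeholder slip, the unexpected stakeholder pushback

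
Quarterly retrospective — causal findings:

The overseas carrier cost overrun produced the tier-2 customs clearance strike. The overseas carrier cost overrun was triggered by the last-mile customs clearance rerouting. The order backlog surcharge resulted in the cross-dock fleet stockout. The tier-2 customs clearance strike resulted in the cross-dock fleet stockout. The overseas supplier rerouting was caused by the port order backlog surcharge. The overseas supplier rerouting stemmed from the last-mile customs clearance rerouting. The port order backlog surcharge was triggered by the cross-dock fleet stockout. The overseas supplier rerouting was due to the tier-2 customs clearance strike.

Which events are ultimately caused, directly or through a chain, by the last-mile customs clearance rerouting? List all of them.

the cross-dock fleet stockout, the overseas carrier cost overrun, the overseas supplier rerouting, the port order backlog surcharge, the tier-2 customs clearance strike

Direct effects: the overseas carrier cost overrun, the overseas supplier rerouting.
2 steps out: the tier-2 customs clearance strike.
3 steps out: the cross-dock fleet stockout.
4 steps out: the port order backlog surcharge.
Not reachable from it: the order backlog surcharge.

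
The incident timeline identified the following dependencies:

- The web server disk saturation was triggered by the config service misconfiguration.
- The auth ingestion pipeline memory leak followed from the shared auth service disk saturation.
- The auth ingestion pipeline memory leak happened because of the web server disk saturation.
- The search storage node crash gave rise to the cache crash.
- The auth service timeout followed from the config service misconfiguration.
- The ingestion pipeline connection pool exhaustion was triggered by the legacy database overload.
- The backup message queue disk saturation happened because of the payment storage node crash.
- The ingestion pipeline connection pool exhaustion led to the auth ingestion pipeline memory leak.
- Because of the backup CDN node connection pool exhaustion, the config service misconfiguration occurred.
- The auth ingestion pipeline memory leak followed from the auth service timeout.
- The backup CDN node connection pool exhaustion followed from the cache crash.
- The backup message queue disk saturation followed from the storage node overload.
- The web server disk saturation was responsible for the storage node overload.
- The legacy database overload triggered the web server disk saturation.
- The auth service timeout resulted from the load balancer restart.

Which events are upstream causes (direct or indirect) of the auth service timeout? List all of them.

Immediate causes of the auth service timeout: the load balancer restart, the config service misconfiguration.
Further upstream: the search storage node crash, the cache crash, the backup CDN node connection pool exhaustion.

the backup CDN node connection pool exhaustion, the cache crash, the config service misconfiguration, the load balancer restart, the search storage node crash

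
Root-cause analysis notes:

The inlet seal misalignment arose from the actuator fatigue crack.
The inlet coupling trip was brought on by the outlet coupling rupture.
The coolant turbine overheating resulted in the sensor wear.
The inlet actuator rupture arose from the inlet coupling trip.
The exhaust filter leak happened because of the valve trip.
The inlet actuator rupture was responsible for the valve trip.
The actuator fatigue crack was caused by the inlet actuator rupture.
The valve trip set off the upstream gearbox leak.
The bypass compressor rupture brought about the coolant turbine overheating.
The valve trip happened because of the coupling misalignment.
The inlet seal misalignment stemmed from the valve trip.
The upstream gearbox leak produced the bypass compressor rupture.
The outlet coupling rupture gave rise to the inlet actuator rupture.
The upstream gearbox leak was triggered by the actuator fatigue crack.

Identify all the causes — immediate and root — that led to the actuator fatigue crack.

the inlet actuator rupture, the inlet coupling trip, the outlet coupling rupture

Immediate cause of the actuator fatigue crack: the inlet actuator rupture.
Further upstream: the outlet coupling rupture, the inlet coupling trip.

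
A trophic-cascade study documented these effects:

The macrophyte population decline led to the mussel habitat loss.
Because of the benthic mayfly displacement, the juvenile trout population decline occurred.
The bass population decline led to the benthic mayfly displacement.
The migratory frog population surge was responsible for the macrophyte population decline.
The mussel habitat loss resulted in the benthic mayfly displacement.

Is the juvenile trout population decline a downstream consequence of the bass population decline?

There is a causal chain: the bass population decline → the benthic mayfly displacement → the juvenile trout population decline.

Yes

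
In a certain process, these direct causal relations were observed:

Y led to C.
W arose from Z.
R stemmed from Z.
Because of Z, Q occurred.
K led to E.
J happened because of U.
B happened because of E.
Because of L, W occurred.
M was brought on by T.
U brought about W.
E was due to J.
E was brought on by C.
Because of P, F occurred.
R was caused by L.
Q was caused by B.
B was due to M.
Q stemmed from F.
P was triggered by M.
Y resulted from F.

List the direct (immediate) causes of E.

C, J, K

Upstream contributors include U, T, M, P, F, Y, but only C, J, K feed directly into E.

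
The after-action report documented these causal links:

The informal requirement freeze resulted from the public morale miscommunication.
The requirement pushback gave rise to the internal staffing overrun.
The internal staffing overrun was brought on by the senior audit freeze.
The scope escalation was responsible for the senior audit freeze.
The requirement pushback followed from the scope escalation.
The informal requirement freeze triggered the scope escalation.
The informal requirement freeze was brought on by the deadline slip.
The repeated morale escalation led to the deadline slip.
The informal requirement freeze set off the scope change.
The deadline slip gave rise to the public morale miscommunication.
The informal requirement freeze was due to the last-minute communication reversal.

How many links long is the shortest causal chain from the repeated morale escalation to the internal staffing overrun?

Shortest chain: the repeated morale escalation → the deadline slip → the informal requirement freeze → the scope escalation → the senior audit freeze → the internal staffing overrun.

5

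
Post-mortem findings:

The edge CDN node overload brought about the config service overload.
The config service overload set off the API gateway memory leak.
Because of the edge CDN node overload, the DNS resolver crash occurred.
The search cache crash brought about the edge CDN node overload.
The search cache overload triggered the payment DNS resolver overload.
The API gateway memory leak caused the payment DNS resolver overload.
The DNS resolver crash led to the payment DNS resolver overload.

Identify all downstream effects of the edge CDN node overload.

Direct effects: the config service overload, the DNS resolver crash.
2 steps out: the API gateway memory leak, the payment DNS resolver overload.
Not reachable from it: the search cache crash, the search cache overload.

the API gateway memory leak, the DNS resolver crash, the config service overload, the payment DNS resolver overload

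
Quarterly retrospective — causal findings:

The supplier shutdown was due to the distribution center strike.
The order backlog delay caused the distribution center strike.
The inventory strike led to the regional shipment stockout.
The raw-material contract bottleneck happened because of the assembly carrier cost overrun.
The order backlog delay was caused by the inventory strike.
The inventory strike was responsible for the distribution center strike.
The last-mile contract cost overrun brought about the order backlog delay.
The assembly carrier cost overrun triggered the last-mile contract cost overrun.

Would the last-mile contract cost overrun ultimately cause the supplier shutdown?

There is a causal chain: the last-mile contract cost overrun → the order backlog delay → the distribution center strike → the supplier shutdown.

Yes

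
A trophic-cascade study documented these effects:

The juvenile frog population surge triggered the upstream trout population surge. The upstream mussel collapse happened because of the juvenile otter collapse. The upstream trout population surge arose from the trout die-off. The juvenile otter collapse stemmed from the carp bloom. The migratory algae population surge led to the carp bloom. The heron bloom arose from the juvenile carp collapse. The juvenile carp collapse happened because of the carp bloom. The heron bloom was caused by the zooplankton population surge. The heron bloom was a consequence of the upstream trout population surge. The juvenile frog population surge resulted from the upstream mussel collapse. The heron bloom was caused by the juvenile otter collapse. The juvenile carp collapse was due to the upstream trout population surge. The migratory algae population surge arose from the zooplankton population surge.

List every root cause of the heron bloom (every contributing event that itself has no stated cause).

Tracing upstream from the heron bloom: the heron bloom ← the upstream trout population surge ← the trout die-off.
A separate upstream branch: the heron bloom ← the zooplankton population surge.
Each of those chain origins has no stated cause.

the trout die-off, the zooplankton population surge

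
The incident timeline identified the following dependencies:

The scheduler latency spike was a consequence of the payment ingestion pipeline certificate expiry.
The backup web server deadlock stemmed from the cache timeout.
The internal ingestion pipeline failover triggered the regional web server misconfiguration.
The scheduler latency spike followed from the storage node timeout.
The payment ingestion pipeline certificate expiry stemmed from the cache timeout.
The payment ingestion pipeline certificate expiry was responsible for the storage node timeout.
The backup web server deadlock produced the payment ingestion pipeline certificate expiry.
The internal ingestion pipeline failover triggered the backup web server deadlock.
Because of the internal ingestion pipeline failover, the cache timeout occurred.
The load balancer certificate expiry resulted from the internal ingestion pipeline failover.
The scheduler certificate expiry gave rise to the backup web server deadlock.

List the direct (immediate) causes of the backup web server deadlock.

the cache timeout, the internal ingestion pipeline failover, the scheduler certificate expiry

the cache timeout, the internal ingestion pipeline failover, the scheduler certificate expiry → the backup web server deadlock with nothing further upstream stated.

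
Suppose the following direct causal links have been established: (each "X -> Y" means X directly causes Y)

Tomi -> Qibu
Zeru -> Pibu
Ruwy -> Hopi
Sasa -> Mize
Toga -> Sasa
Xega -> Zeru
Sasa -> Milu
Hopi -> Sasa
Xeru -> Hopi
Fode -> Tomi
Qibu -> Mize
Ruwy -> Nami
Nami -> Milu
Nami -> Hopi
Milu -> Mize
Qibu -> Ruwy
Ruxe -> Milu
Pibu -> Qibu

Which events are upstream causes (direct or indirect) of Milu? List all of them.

Fode, Hopi, Nami, Pibu, Qibu, Ruwy, Ruxe, Sasa, Toga, Tomi, Xega, Xeru, Zeru

Immediate causes of Milu: Ruxe, Nami, Sasa.
Further upstream: Toga, Xega, Zeru, Fode, Tomi, Pibu, Qibu, Xeru, Ruwy, Hopi.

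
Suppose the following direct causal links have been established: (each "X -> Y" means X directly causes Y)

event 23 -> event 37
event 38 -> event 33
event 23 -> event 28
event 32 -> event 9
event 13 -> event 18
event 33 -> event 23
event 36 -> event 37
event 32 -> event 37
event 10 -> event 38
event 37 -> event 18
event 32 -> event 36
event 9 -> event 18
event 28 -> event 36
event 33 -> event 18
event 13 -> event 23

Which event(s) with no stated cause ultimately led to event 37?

event 10, event 13, event 32

Tracing upstream from event 37: event 37 ← event 32.
A separate upstream branch: event 37 ← event 23 ← event 33 ← event 38 ← event 10.
A separate upstream branch: event 37 ← event 23 ← event 13.
Each of those chain origins has no stated cause.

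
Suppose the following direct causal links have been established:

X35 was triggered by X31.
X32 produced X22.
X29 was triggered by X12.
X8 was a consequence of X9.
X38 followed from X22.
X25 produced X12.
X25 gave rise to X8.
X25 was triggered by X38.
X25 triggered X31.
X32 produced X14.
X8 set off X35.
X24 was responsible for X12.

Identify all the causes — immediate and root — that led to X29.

X12, X22, X24, X25, X32, X38

Immediate cause of X29: X12.
Further upstream: X32, X24, X22, X38, X25.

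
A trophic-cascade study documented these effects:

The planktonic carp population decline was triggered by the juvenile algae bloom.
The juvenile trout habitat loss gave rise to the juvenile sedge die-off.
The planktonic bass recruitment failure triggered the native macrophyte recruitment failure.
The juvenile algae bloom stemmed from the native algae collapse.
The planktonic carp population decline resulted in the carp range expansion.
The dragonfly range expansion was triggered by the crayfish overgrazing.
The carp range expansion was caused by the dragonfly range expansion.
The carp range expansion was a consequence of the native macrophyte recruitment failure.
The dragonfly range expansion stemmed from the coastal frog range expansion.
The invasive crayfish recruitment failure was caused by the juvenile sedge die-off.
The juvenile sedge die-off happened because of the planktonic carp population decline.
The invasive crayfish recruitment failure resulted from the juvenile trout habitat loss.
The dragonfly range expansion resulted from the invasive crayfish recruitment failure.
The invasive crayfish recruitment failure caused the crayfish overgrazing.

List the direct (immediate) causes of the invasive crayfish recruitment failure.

Upstream contributors include the native algae collapse, the juvenile algae bloom, the planktonic carp population decline, but only the juvenile sedge die-off, the juvenile trout habitat loss feed directly into the invasive crayfish recruitment failure.

the juvenile sedge die-off, the juvenile trout habitat loss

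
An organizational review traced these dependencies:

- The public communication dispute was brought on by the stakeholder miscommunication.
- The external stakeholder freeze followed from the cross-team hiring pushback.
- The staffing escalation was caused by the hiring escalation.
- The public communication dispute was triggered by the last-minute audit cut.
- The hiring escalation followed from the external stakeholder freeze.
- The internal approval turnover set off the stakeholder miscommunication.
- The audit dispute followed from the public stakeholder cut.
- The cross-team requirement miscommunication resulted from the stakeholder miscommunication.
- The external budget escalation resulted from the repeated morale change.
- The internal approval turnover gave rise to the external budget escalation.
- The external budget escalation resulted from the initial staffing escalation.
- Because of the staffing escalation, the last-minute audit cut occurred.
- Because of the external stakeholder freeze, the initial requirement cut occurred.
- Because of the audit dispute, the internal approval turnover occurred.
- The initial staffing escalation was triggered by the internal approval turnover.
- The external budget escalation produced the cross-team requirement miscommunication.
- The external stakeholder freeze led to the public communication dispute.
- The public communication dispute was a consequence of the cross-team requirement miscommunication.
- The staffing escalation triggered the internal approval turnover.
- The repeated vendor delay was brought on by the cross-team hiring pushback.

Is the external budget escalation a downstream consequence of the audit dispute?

There is a causal chain: the audit dispute → the internal approval turnover → the external budget escalation.

Yes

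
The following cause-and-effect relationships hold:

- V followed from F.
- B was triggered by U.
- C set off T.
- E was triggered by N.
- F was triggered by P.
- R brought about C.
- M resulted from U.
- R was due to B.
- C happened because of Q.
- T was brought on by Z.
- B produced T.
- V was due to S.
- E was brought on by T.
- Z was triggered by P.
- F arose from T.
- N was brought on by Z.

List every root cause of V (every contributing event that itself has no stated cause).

Tracing upstream from V: V ← F ← P.
A separate upstream branch: V ← F ← T ← B ← U.
A separate upstream branch: V ← F ← T ← C ← Q.
A separate upstream branch: V ← S.
Each of those chain origins has no stated cause.

P, Q, S, U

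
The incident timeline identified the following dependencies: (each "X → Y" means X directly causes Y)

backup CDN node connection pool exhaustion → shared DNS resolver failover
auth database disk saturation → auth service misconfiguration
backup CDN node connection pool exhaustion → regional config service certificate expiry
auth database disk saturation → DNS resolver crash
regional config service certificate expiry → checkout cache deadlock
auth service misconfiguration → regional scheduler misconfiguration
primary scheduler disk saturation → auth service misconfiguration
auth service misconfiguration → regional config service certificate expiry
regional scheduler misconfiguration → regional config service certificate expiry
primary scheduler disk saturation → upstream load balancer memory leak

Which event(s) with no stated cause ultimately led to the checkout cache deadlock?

Tracing upstream from the checkout cache deadlock: the checkout cache deadlock ← the regional config service certificate expiry ← the auth service misconfiguration ← the primary scheduler disk saturation.
A separate upstream branch: the checkout cache deadlock ← the regional config service certificate expiry ← the backup CDN node connection pool exhaustion.
A separate upstream branch: the checkout cache deadlock ← the regional config service certificate expiry ← the auth service misconfiguration ← the auth database disk saturation.
Each of those chain origins has no stated cause.

the auth database disk saturation, the backup CDN node connection pool exhaustion, the primary scheduler disk saturation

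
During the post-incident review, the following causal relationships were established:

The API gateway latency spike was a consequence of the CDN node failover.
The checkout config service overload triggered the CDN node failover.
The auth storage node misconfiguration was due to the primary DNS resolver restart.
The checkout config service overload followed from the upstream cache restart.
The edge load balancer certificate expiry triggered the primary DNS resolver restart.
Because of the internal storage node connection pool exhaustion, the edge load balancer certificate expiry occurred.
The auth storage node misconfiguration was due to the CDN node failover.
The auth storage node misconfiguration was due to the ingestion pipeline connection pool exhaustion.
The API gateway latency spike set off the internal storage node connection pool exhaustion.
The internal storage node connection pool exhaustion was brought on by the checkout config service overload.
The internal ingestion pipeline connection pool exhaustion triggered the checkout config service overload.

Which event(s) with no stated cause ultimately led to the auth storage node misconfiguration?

Tracing upstream from the auth storage node misconfiguration: the auth storage node misconfiguration ← the CDN node failover ← the checkout config service overload ← the upstream cache restart.
A separate upstream branch: the auth storage node misconfiguration ← the CDN node failover ← the checkout config service overload ← the internal ingestion pipeline connection pool exhaustion.
A separate upstream branch: the auth storage node misconfiguration ← the ingestion pipeline connection pool exhaustion.
Each of those chain origins has no stated cause.

the ingestion pipeline connection pool exhaustion, the internal ingestion pipeline connection pool exhaustion, the upstream cache restart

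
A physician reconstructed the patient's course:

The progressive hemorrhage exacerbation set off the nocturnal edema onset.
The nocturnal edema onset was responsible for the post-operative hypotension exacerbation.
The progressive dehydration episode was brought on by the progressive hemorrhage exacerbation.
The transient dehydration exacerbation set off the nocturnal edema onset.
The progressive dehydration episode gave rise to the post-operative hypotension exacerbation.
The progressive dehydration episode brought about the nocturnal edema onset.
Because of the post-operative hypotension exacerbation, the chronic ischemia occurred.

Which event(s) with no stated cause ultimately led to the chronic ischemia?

the progressive hemorrhage exacerbation, the transient dehydration exacerbation

Tracing upstream from the chronic ischemia: the chronic ischemia ← the post-operative hypotension exacerbation ← the progressive dehydration episode ← the progressive hemorrhage exacerbation.
A separate upstream branch: the chronic ischemia ← the post-operative hypotension exacerbation ← the nocturnal edema onset ← the transient dehydration exacerbation.
Each of those chain origins has no stated cause.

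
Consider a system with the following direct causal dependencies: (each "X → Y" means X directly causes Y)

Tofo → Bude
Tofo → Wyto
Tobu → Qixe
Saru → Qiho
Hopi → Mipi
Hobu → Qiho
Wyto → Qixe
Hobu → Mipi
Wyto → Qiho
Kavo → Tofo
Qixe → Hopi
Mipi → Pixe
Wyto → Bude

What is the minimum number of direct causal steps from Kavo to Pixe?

Shortest chain: Kavo → Tofo → Wyto → Qixe → Hopi → Mipi → Pixe.

6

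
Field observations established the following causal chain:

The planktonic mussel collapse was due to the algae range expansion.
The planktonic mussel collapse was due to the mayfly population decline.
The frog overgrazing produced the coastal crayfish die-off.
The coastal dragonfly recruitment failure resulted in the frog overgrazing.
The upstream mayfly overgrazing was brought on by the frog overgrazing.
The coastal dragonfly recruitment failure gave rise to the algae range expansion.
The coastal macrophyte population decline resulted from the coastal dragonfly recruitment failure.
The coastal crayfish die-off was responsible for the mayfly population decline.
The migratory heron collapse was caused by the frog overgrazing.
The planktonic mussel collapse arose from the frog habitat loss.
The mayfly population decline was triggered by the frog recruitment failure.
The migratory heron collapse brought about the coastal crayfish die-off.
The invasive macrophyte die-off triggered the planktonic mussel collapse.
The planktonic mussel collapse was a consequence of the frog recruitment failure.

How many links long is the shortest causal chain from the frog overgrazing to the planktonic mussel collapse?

Shortest chain: the frog overgrazing → the coastal crayfish die-off → the mayfly population decline → the planktonic mussel collapse.

3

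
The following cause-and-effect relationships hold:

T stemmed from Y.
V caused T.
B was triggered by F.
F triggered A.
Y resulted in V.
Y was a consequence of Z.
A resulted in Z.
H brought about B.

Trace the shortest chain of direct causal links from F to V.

F → A
A → Z
Z → Y
Y → V
Length: 4 steps.

F → A → Z → Y → V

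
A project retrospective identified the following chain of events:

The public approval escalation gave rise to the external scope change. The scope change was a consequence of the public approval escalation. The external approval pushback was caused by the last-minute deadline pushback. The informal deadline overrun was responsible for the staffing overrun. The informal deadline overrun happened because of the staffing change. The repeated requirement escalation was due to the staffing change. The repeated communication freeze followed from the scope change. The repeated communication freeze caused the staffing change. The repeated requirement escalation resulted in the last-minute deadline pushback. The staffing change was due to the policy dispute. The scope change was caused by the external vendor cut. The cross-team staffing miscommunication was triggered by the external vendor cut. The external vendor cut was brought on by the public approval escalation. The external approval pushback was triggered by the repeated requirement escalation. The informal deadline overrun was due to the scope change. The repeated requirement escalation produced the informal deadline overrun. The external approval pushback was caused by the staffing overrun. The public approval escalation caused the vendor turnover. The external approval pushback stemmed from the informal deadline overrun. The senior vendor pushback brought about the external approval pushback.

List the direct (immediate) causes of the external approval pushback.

the informal deadline overrun, the last-minute deadline pushback, the repeated requirement escalation, the senior vendor pushback, the staffing overrun

Upstream contributors include the public approval escalation, the policy dispute, the external vendor cut, the scope change, the repeated communication freeze, the staffing change, but only the informal deadline overrun, the last-minute deadline pushback, the repeated requirement escalation, the senior vendor pushback, the staffing overrun feed directly into the external approval pushback.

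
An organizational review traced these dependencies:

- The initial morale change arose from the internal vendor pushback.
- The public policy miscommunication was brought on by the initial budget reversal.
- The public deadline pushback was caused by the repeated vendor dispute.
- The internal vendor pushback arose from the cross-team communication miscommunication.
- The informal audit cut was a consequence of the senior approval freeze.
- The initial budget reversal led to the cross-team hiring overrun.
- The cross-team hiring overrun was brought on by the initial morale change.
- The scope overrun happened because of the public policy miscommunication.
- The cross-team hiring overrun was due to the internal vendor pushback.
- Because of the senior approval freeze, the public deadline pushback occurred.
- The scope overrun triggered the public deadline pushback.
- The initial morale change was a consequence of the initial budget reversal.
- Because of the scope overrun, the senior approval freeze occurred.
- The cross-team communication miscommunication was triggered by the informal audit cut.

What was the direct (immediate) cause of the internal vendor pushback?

Upstream contributors include the initial budget reversal, the public policy miscommunication, the scope overrun, the senior approval freeze, the informal audit cut, but only the cross-team communication miscommunication feeds directly into the internal vendor pushback.

the cross-team communication miscommunication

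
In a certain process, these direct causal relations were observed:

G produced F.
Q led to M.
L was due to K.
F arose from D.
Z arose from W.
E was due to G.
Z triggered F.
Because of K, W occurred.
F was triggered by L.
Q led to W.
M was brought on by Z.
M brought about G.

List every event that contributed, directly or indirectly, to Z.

K, Q, W

Immediate cause of Z: W.
Further upstream: Q, K.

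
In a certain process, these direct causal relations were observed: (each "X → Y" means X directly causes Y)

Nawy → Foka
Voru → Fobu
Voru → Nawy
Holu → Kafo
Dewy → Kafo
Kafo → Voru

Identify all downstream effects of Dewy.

Fobu, Foka, Kafo, Nawy, Voru

Direct effects: Kafo.
2 steps out: Voru.
3 steps out: Fobu, Nawy.
4 steps out: Foka.
Not reachable from it: Holu.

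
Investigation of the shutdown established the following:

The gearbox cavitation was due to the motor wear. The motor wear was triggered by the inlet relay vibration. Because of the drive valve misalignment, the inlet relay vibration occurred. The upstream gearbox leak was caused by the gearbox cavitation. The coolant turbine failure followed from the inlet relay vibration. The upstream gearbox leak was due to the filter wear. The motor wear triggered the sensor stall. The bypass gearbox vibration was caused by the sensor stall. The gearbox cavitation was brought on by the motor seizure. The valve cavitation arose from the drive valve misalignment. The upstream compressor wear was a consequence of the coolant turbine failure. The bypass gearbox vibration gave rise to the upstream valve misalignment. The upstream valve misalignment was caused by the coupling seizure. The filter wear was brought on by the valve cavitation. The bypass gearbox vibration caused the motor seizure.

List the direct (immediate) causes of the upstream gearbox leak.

the filter wear, the gearbox cavitation

Upstream contributors include the drive valve misalignment, the inlet relay vibration, the motor wear, the sensor stall, the bypass gearbox vibration, the motor seizure, the valve cavitation, but only the filter wear, the gearbox cavitation feed directly into the upstream gearbox leak.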